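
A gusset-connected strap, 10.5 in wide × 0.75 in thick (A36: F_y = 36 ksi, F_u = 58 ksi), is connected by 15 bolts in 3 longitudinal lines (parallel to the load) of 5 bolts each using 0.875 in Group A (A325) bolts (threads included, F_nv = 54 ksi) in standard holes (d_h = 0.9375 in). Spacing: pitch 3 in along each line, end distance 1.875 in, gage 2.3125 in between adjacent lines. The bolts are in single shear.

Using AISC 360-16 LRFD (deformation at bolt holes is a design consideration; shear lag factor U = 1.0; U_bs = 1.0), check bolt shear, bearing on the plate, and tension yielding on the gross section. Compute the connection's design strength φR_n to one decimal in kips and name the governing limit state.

255.2 kips (gross-section yield governs)

Bolt shear: A_b = π(0.875)²/4 = 0.60132 in². φR_n = 0.75 × 54 × 0.60132 × 15 × 1 = 365.3 kips.
Bearing (0.75 in plate, F_u = 58 ksi): end bolts L_c = 1.875 − 0.9375/2 = 1.40625, R_n = min(1.2×1.40625×0.75×58, 2.4×0.875×0.75×58) = 73.406 kips/bolt; interior L_c = 3 − 0.9375 = 2.0625, R_n = 91.35 kips/bolt. φR_n = 0.75 × (3×73.406 + 12×91.35) = 987.3 kips.
Tension yield (gross): A_g = 10.5×0.75 = 7.875 in². φR_n = 0.90 × 36 × 7.875 = 255.2 kips.
Governing: min(365.3, 987.3, 255.2) = 255.2 kips → gross-section yield.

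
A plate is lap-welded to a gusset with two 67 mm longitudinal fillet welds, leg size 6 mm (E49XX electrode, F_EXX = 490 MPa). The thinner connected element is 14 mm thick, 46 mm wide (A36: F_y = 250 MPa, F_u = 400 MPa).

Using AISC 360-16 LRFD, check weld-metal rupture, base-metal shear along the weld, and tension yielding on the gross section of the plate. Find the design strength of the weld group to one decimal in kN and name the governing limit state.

125.3 kN (weld metal governs)

Weld metal: throat = 0.707×6 = 4.242 mm, L = 2×67 = 134 mm. φR_n = 0.75 × 0.6 × 490 × 4.242 × 134 = 125.3 kN.
Base metal shear (14 mm plate): yield φR_n = 1.0×0.6×250×14×134 = 281.4 kN; rupture φR_n = 0.75×0.6×400×14×134 = 337.7 kN; take 281.4 kN (yield).
Tension yield (gross): A_g = 46×14 = 644 mm². φR_n = 0.90 × 250 × 644 = 144.9 kN.
Governing: min(125.3, 281.4, 144.9) = 125.3 kN → weld metal.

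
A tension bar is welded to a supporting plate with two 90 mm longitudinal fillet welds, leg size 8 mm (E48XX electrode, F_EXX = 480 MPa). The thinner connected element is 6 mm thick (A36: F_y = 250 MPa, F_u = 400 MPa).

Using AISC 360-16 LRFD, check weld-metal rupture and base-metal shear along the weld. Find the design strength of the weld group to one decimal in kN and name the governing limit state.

Weld metal: throat = 0.707×8 = 5.656 mm, L = 2×90 = 180 mm. φR_n = 0.75 × 0.6 × 480 × 5.656 × 180 = 219.9 kN.
Base metal shear (6 mm plate): yield φR_n = 1.0×0.6×250×6×180 = 162.0 kN; rupture φR_n = 0.75×0.6×400×6×180 = 194.4 kN; take 162.0 kN (yield).
Governing: min(219.9, 162.0) = 162.0 kN → base-metal shear.

162.0 kN (base-metal shear governs)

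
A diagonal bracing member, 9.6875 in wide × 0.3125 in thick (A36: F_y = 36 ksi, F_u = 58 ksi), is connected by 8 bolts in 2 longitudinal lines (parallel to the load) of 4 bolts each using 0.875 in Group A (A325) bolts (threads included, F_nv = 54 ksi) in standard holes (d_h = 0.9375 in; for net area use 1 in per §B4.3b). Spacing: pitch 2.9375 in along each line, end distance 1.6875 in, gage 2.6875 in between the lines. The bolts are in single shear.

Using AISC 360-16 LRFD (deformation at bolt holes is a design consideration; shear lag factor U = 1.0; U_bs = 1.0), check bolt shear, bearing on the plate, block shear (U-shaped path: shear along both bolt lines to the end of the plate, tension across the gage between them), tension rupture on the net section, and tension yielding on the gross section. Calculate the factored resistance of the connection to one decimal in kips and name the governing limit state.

Bolt shear: A_b = π(0.875)²/4 = 0.60132 in². φR_n = 0.75 × 54 × 0.60132 × 8 × 1 = 194.8 kips.
Bearing (0.3125 in plate, F_u = 58 ksi): end bolts L_c = 1.6875 − 0.9375/2 = 1.21875, R_n = min(1.2×1.21875×0.3125×58, 2.4×0.875×0.3125×58) = 26.508 kips/bolt; interior L_c = 2.9375 − 0.9375 = 2, R_n = 38.063 kips/bolt. φR_n = 0.75 × (2×26.508 + 6×38.063) = 211.0 kips.
Block shear: shear path 2×[1.6875+3×2.9375] = 2×10.5 in, A_gv = 6.5625, A_nv = 2×(10.5 − 3.5×1)×0.3125 = 4.375 in²; tension across gage: (2.6875 − 1×1)×0.3125 = 0.52734 in². R_n = min(0.6×58×4.375, 0.6×36×6.5625) + 1.0×58×0.52734 = min(152.25, 141.75) + 30.586 = 172.34 kips. φR_n = 0.75 × 172.34 = 129.3 kips.
Tension rupture (net): A_n = (9.6875 − 2×1)×0.3125 = 2.4023 in² (U = 1.0, A_e = A_n). φR_n = 0.75 × 58 × 2.4023 = 104.5 kips.
Tension yield (gross): A_g = 9.6875×0.3125 = 3.0273 in². φR_n = 0.90 × 36 × 3.0273 = 98.1 kips.
Governing: min(194.8, 211.0, 129.3, 104.5, 98.1) = 98.1 kips → gross-section yield.

98.1 kips (gross-section yield governs)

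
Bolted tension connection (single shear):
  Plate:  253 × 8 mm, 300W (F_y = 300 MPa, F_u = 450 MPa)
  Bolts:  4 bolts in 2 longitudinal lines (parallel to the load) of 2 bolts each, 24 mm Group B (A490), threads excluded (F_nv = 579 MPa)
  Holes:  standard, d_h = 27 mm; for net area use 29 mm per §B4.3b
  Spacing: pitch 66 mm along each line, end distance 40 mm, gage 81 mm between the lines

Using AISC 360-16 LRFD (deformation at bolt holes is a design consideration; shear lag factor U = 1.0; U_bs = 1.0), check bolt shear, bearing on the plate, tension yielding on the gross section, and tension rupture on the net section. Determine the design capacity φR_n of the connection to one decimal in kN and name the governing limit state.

424.4 kN (bearing governs)

Bolt shear: A_b = π(24)²/4 = 452.39 mm². φR_n = 0.75 × 579 × 452.39 × 4 × 1 = 785.8 kN.
Bearing (8 mm plate, F_u = 450 MPa): end bolts L_c = 40 − 27/2 = 26.5, R_n = min(1.2×26.5×8×450, 2.4×24×8×450) = 114.48 kN/bolt; interior L_c = 66 − 27 = 39, R_n = 168.48 kN/bolt. φR_n = 0.75 × (2×114.48 + 2×168.48) = 424.4 kN.
Tension yield (gross): A_g = 253×8 = 2024 mm². φR_n = 0.90 × 300 × 2024 = 546.5 kN.
Tension rupture (net): A_n = (253 − 2×29)×8 = 1560 mm² (U = 1.0, A_e = A_n). φR_n = 0.75 × 450 × 1560 = 526.5 kN.
Governing: min(785.8, 424.4, 546.5, 526.5) = 424.4 kN → bearing.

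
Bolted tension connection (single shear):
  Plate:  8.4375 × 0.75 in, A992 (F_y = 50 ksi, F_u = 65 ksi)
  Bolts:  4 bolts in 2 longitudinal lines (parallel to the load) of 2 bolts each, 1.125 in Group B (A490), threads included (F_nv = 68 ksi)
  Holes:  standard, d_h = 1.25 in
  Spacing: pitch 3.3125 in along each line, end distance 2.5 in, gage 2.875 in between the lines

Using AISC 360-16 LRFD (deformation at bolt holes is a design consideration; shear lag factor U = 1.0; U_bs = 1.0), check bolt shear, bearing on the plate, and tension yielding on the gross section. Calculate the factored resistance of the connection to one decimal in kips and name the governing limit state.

Bolt shear: A_b = π(1.125)²/4 = 0.99402 in². φR_n = 0.75 × 68 × 0.99402 × 4 × 1 = 202.8 kips.
Bearing (0.75 in plate, F_u = 65 ksi): end bolts L_c = 2.5 − 1.25/2 = 1.875, R_n = min(1.2×1.875×0.75×65, 2.4×1.125×0.75×65) = 109.69 kips/bolt; interior L_c = 3.3125 − 1.25 = 2.0625, R_n = 120.66 kips/bolt. φR_n = 0.75 × (2×109.69 + 2×120.66) = 345.5 kips.
Tension yield (gross): A_g = 8.4375×0.75 = 6.3281 in². φR_n = 0.90 × 50 × 6.3281 = 284.8 kips.
Governing: min(202.8, 345.5, 284.8) = 202.8 kips → bolt shear.

202.8 kips (bolt shear governs)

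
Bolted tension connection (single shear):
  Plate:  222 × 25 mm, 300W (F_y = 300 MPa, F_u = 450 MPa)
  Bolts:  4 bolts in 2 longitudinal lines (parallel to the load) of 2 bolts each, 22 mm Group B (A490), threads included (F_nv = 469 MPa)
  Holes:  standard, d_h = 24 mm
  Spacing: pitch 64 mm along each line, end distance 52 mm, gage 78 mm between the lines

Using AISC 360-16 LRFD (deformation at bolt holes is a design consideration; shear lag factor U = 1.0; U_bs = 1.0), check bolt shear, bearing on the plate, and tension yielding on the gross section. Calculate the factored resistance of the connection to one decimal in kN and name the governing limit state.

Bolt shear: A_b = π(22)²/4 = 380.13 mm². φR_n = 0.75 × 469 × 380.13 × 4 × 1 = 534.8 kN.
Bearing (25 mm plate, F_u = 450 MPa): end bolts L_c = 52 − 24/2 = 40, R_n = min(1.2×40×25×450, 2.4×22×25×450) = 540 kN/bolt; interior L_c = 64 − 24 = 40, R_n = 540 kN/bolt. φR_n = 0.75 × (2×540 + 2×540) = 1620.0 kN.
Tension yield (gross): A_g = 222×25 = 5550 mm². φR_n = 0.90 × 300 × 5550 = 1498.5 kN.
Governing: min(534.8, 1620.0, 1498.5) = 534.8 kN → bolt shear.

534.8 kN (bolt shear governs)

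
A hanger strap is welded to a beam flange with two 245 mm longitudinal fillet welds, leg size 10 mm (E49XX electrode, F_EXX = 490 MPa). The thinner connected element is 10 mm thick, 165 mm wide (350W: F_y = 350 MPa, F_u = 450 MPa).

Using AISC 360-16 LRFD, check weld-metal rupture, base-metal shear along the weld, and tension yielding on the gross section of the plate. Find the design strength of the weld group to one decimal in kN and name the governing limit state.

519.8 kN (gross-section yield governs)

Weld metal: throat = 0.707×10 = 7.07 mm, L = 2×245 = 490 mm. φR_n = 0.75 × 0.6 × 490 × 7.07 × 490 = 763.9 kN.
Base metal shear (10 mm plate): yield φR_n = 1.0×0.6×350×10×490 = 1029.0 kN; rupture φR_n = 0.75×0.6×450×10×490 = 992.3 kN; take 992.3 kN (rupture).
Tension yield (gross): A_g = 165×10 = 1650 mm². φR_n = 0.90 × 350 × 1650 = 519.8 kN.
Governing: min(763.9, 992.3, 519.8) = 519.8 kN → gross-section yield.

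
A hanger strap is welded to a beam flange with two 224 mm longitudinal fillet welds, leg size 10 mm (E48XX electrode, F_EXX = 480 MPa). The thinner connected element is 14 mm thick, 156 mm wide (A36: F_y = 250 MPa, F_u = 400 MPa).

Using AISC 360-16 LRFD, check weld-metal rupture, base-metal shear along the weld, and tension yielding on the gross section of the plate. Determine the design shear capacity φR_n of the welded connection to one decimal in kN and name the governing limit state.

491.4 kN (gross-section yield governs)

Weld metal: throat = 0.707×10 = 7.07 mm, L = 2×224 = 448 mm. φR_n = 0.75 × 0.6 × 480 × 7.07 × 448 = 684.1 kN.
Base metal shear (14 mm plate): yield φR_n = 1.0×0.6×250×14×448 = 940.8 kN; rupture φR_n = 0.75×0.6×400×14×448 = 1129.0 kN; take 940.8 kN (yield).
Tension yield (gross): A_g = 156×14 = 2184 mm². φR_n = 0.90 × 250 × 2184 = 491.4 kN.
Governing: min(684.1, 940.8, 491.4) = 491.4 kN → gross-section yield.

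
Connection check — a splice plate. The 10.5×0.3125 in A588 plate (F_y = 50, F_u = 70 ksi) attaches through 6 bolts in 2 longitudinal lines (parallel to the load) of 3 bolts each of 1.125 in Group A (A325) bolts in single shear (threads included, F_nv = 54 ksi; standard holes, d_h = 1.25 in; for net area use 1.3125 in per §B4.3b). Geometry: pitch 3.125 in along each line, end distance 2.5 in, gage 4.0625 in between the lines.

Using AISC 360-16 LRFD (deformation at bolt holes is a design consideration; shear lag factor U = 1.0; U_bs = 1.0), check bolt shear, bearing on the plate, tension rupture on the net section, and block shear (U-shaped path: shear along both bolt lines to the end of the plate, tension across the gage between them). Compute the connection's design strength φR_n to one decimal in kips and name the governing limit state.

129.2 kips (net-section rupture governs)

Bolt shear: A_b = π(1.125)²/4 = 0.99402 in². φR_n = 0.75 × 54 × 0.99402 × 6 × 1 = 241.5 kips.
Bearing (0.3125 in plate, F_u = 70 ksi): end bolts L_c = 2.5 − 1.25/2 = 1.875, R_n = min(1.2×1.875×0.3125×70, 2.4×1.125×0.3125×70) = 49.219 kips/bolt; interior L_c = 3.125 − 1.25 = 1.875, R_n = 49.219 kips/bolt. φR_n = 0.75 × (2×49.219 + 4×49.219) = 221.5 kips.
Tension rupture (net): A_n = (10.5 − 2×1.3125)×0.3125 = 2.4609 in² (U = 1.0, A_e = A_n). φR_n = 0.75 × 70 × 2.4609 = 129.2 kips.
Block shear: shear path 2×[2.5+2×3.125] = 2×8.75 in, A_gv = 5.4688, A_nv = 2×(8.75 − 2.5×1.3125)×0.3125 = 3.418 in²; tension across gage: (4.0625 − 1×1.3125)×0.3125 = 0.85938 in². R_n = min(0.6×70×3.418, 0.6×50×5.4688) + 1.0×70×0.85938 = min(143.56, 164.06) + 60.157 = 203.72 kips. φR_n = 0.75 × 203.72 = 152.8 kips.
Governing: min(241.5, 221.5, 129.2, 152.8) = 129.2 kips → net-section rupture.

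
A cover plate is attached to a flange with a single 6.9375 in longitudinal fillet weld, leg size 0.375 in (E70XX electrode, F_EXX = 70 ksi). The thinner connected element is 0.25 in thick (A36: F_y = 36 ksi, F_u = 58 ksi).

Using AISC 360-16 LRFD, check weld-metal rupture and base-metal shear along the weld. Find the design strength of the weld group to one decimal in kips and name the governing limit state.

37.5 kips (base-metal shear governs)

Weld metal: throat = 0.707×0.375 = 0.26513 in, L = 6.9375 in. φR_n = 0.75 × 0.6 × 70 × 0.26513 × 6.9375 = 57.9 kips.
Base metal shear (0.25 in plate): yield φR_n = 1.0×0.6×36×0.25×6.9375 = 37.5 kips; rupture φR_n = 0.75×0.6×58×0.25×6.9375 = 45.3 kips; take 37.5 kips (yield).
Governing: min(57.9, 37.5) = 37.5 kips → base-metal shear.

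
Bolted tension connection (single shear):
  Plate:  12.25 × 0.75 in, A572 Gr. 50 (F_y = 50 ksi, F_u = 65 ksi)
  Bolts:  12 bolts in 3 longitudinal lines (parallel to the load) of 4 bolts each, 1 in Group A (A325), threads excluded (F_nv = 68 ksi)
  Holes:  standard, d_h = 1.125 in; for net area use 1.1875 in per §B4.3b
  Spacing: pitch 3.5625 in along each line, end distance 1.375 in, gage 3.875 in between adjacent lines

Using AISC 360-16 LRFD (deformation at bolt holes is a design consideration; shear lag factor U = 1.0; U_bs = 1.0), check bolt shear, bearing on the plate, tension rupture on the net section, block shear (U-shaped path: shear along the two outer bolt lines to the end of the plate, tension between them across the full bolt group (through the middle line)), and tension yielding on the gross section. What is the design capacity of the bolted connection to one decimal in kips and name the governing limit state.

Bolt shear: A_b = π(1)²/4 = 0.7854 in². φR_n = 0.75 × 68 × 0.7854 × 12 × 1 = 480.7 kips.
Bearing (0.75 in plate, F_u = 65 ksi): end bolts L_c = 1.375 − 1.125/2 = 0.8125, R_n = min(1.2×0.8125×0.75×65, 2.4×1×0.75×65) = 47.531 kips/bolt; interior L_c = 3.5625 − 1.125 = 2.4375, R_n = 117 kips/bolt. φR_n = 0.75 × (3×47.531 + 9×117) = 896.7 kips.
Tension rupture (net): A_n = (12.25 − 3×1.1875)×0.75 = 6.5156 in² (U = 1.0, A_e = A_n). φR_n = 0.75 × 65 × 6.5156 = 317.6 kips.
Block shear: shear path 2×[1.375+3×3.5625] = 2×12.0625 in, A_gv = 18.094, A_nv = 2×(12.0625 − 3.5×1.1875)×0.75 = 11.859 in²; tension across gage: (7.75 − 2×1.1875)×0.75 = 4.0313 in². R_n = min(0.6×65×11.859, 0.6×50×18.094) + 1.0×65×4.0313 = min(462.5, 542.82) + 262.03 = 724.53 kips. φR_n = 0.75 × 724.53 = 543.4 kips.
Tension yield (gross): A_g = 12.25×0.75 = 9.1875 in². φR_n = 0.90 × 50 × 9.1875 = 413.4 kips.
Governing: min(480.7, 896.7, 317.6, 543.4, 413.4) = 317.6 kips → net-section rupture.

317.6 kips (net-section rupture governs)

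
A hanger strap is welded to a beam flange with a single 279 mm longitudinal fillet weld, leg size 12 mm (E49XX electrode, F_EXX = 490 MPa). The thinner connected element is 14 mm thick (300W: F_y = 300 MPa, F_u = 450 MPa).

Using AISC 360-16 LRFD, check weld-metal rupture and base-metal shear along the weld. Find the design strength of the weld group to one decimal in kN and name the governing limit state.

521.9 kN (weld metal governs)

Weld metal: throat = 0.707×12 = 8.484 mm, L = 279 mm. φR_n = 0.75 × 0.6 × 490 × 8.484 × 279 = 521.9 kN.
Base metal shear (14 mm plate): yield φR_n = 1.0×0.6×300×14×279 = 703.1 kN; rupture φR_n = 0.75×0.6×450×14×279 = 791.0 kN; take 703.1 kN (yield).
Governing: min(521.9, 703.1) = 521.9 kN → weld metal.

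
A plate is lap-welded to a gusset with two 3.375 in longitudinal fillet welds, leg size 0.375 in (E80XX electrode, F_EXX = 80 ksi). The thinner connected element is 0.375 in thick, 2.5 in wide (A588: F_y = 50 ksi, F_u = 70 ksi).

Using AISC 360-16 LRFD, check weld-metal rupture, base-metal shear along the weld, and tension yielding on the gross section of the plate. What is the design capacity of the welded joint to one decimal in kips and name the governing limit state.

Weld metal: throat = 0.707×0.375 = 0.26513 in, L = 2×3.375 = 6.75 in. φR_n = 0.75 × 0.6 × 80 × 0.26513 × 6.75 = 64.4 kips.
Base metal shear (0.375 in plate): yield φR_n = 1.0×0.6×50×0.375×6.75 = 75.9 kips; rupture φR_n = 0.75×0.6×70×0.375×6.75 = 79.7 kips; take 75.9 kips (yield).
Tension yield (gross): A_g = 2.5×0.375 = 0.9375 in². φR_n = 0.90 × 50 × 0.9375 = 42.2 kips.
Governing: min(64.4, 75.9, 42.2) = 42.2 kips → gross-section yield.

42.2 kips (gross-section yield governs)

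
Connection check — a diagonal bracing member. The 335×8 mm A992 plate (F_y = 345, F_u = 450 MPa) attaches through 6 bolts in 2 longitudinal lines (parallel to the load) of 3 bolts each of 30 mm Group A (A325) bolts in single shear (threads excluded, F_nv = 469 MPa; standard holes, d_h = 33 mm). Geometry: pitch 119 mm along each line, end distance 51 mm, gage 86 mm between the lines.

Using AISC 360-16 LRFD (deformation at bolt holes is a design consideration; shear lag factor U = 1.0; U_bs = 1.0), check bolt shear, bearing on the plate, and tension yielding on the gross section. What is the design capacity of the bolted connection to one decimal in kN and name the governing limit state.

Bolt shear: A_b = π(30)²/4 = 706.86 mm². φR_n = 0.75 × 469 × 706.86 × 6 × 1 = 1491.8 kN.
Bearing (8 mm plate, F_u = 450 MPa): end bolts L_c = 51 − 33/2 = 34.5, R_n = min(1.2×34.5×8×450, 2.4×30×8×450) = 149.04 kN/bolt; interior L_c = 119 − 33 = 86, R_n = 259.2 kN/bolt. φR_n = 0.75 × (2×149.04 + 4×259.2) = 1001.2 kN.
Tension yield (gross): A_g = 335×8 = 2680 mm². φR_n = 0.90 × 345 × 2680 = 832.1 kN.
Governing: min(1491.8, 1001.2, 832.1) = 832.1 kN → gross-section yield.

832.1 kN (gross-section yield governs)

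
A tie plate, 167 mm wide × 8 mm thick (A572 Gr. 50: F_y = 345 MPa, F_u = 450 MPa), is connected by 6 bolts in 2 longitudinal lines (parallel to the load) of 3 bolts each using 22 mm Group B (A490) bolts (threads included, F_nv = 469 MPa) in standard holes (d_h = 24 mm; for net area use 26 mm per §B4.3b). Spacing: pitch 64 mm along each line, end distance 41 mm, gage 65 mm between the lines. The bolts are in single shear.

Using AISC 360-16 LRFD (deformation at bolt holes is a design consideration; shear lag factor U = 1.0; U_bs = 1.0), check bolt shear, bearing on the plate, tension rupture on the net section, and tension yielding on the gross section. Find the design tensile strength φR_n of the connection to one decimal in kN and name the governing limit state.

Bolt shear: A_b = π(22)²/4 = 380.13 mm². φR_n = 0.75 × 469 × 380.13 × 6 × 1 = 802.3 kN.
Bearing (8 mm plate, F_u = 450 MPa): end bolts L_c = 41 − 24/2 = 29, R_n = min(1.2×29×8×450, 2.4×22×8×450) = 125.28 kN/bolt; interior L_c = 64 − 24 = 40, R_n = 172.8 kN/bolt. φR_n = 0.75 × (2×125.28 + 4×172.8) = 706.3 kN.
Tension rupture (net): A_n = (167 − 2×26)×8 = 920 mm² (U = 1.0, A_e = A_n). φR_n = 0.75 × 450 × 920 = 310.5 kN.
Tension yield (gross): A_g = 167×8 = 1336 mm². φR_n = 0.90 × 345 × 1336 = 414.8 kN.
Governing: min(802.3, 706.3, 310.5, 414.8) = 310.5 kN → net-section rupture.

310.5 kN (net-section rupture governs)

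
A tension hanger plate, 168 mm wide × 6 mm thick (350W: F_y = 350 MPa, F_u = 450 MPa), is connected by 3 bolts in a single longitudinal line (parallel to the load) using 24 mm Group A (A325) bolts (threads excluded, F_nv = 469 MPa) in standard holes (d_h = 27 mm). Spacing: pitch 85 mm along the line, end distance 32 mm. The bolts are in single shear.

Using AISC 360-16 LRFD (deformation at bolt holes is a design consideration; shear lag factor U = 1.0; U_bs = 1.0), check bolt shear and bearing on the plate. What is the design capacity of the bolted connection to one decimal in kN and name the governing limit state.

278.2 kN (bearing governs)

Bolt shear: A_b = π(24)²/4 = 452.39 mm². φR_n = 0.75 × 469 × 452.39 × 3 × 1 = 477.4 kN.
Bearing (6 mm plate, F_u = 450 MPa): end bolts L_c = 32 − 27/2 = 18.5, R_n = min(1.2×18.5×6×450, 2.4×24×6×450) = 59.94 kN/bolt; interior L_c = 85 − 27 = 58, R_n = 155.52 kN/bolt. φR_n = 0.75 × (1×59.94 + 2×155.52) = 278.2 kN.
Governing: min(477.4, 278.2) = 278.2 kN → bearing.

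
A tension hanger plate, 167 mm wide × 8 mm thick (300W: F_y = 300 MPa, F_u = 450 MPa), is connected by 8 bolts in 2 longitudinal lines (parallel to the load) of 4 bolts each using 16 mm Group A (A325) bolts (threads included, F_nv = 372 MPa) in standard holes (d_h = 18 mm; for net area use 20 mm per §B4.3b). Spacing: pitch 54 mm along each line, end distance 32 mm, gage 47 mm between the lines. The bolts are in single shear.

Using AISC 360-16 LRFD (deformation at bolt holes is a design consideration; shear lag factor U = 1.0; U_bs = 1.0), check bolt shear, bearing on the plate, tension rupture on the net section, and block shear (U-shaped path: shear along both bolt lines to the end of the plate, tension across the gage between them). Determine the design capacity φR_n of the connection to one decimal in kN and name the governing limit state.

342.9 kN (net-section rupture governs)

Bolt shear: A_b = π(16)²/4 = 201.06 mm². φR_n = 0.75 × 372 × 201.06 × 8 × 1 = 448.8 kN.
Bearing (8 mm plate, F_u = 450 MPa): end bolts L_c = 32 − 18/2 = 23, R_n = min(1.2×23×8×450, 2.4×16×8×450) = 99.36 kN/bolt; interior L_c = 54 − 18 = 36, R_n = 138.24 kN/bolt. φR_n = 0.75 × (2×99.36 + 6×138.24) = 771.1 kN.
Tension rupture (net): A_n = (167 − 2×20)×8 = 1016 mm² (U = 1.0, A_e = A_n). φR_n = 0.75 × 450 × 1016 = 342.9 kN.
Block shear: shear path 2×[32+3×54] = 2×194 mm, A_gv = 3104, A_nv = 2×(194 − 3.5×20)×8 = 1984 mm²; tension across gage: (47 − 1×20)×8 = 216 mm². R_n = min(0.6×450×1984, 0.6×300×3104) + 1.0×450×216 = min(535.68, 558.72) + 97.2 = 632.88 kN. φR_n = 0.75 × 632.88 = 474.7 kN.
Governing: min(448.8, 771.1, 342.9, 474.7) = 342.9 kN → net-section rupture.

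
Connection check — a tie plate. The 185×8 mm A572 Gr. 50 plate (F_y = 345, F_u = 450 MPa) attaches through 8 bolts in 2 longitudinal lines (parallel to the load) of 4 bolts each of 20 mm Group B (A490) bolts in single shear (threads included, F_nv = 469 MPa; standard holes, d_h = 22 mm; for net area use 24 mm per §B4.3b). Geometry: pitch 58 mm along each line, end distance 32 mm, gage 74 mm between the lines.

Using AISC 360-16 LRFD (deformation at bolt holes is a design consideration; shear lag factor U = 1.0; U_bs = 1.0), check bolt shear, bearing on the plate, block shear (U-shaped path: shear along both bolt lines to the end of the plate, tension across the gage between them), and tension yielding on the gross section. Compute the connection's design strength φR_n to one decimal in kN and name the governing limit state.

459.5 kN (gross-section yield governs)

Bolt shear: A_b = π(20)²/4 = 314.16 mm². φR_n = 0.75 × 469 × 314.16 × 8 × 1 = 884.0 kN.
Bearing (8 mm plate, F_u = 450 MPa): end bolts L_c = 32 − 22/2 = 21, R_n = min(1.2×21×8×450, 2.4×20×8×450) = 90.72 kN/bolt; interior L_c = 58 − 22 = 36, R_n = 155.52 kN/bolt. φR_n = 0.75 × (2×90.72 + 6×155.52) = 835.9 kN.
Block shear: shear path 2×[32+3×58] = 2×206 mm, A_gv = 3296, A_nv = 2×(206 − 3.5×24)×8 = 1952 mm²; tension across gage: (74 − 1×24)×8 = 400 mm². R_n = min(0.6×450×1952, 0.6×345×3296) + 1.0×450×400 = min(527.04, 682.27) + 180 = 707.04 kN. φR_n = 0.75 × 707.04 = 530.3 kN.
Tension yield (gross): A_g = 185×8 = 1480 mm². φR_n = 0.90 × 345 × 1480 = 459.5 kN.
Governing: min(884.0, 835.9, 530.3, 459.5) = 459.5 kN → gross-section yield.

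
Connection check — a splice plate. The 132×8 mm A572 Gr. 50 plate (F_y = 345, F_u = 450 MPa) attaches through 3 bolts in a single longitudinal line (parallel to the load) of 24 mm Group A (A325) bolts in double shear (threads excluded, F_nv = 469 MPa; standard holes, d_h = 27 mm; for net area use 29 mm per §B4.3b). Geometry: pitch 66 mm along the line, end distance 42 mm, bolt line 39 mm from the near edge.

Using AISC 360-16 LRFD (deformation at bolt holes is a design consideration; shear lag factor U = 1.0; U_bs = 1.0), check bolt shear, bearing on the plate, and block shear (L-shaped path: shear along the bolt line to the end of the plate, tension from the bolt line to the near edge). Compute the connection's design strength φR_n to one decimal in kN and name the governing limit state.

230.6 kN (block shear governs)

Bolt shear: A_b = π(24)²/4 = 452.39 mm². φR_n = 0.75 × 469 × 452.39 × 3 × 2 = 954.8 kN.
Bearing (8 mm plate, F_u = 450 MPa): end bolts L_c = 42 − 27/2 = 28.5, R_n = min(1.2×28.5×8×450, 2.4×24×8×450) = 123.12 kN/bolt; interior L_c = 66 − 27 = 39, R_n = 168.48 kN/bolt. φR_n = 0.75 × (1×123.12 + 2×168.48) = 345.1 kN.
Block shear: shear path 1×[42+2×66] = 1×174 mm, A_gv = 1392, A_nv = 1×(174 − 2.5×29)×8 = 812 mm²; tension to near edge: (39 − 0.5×29)×8 = 196 mm². R_n = min(0.6×450×812, 0.6×345×1392) + 1.0×450×196 = min(219.24, 288.14) + 88.2 = 307.44 kN. φR_n = 0.75 × 307.44 = 230.6 kN.
Governing: min(954.8, 345.1, 230.6) = 230.6 kN → block shear.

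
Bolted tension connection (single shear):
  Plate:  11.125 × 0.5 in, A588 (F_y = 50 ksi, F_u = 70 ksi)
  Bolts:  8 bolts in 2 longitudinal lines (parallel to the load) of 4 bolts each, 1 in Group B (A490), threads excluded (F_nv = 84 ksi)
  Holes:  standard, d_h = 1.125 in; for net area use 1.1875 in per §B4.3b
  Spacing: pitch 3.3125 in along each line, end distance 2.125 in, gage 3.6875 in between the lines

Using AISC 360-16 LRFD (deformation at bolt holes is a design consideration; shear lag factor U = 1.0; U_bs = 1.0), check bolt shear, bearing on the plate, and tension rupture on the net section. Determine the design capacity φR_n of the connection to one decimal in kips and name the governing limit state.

229.7 kips (net-section rupture governs)

Bolt shear: A_b = π(1)²/4 = 0.7854 in². φR_n = 0.75 × 84 × 0.7854 × 8 × 1 = 395.8 kips.
Bearing (0.5 in plate, F_u = 70 ksi): end bolts L_c = 2.125 − 1.125/2 = 1.5625, R_n = min(1.2×1.5625×0.5×70, 2.4×1×0.5×70) = 65.625 kips/bolt; interior L_c = 3.3125 − 1.125 = 2.1875, R_n = 84 kips/bolt. φR_n = 0.75 × (2×65.625 + 6×84) = 476.4 kips.
Tension rupture (net): A_n = (11.125 − 2×1.1875)×0.5 = 4.375 in² (U = 1.0, A_e = A_n). φR_n = 0.75 × 70 × 4.375 = 229.7 kips.
Governing: min(395.8, 476.4, 229.7) = 229.7 kips → net-section rupture.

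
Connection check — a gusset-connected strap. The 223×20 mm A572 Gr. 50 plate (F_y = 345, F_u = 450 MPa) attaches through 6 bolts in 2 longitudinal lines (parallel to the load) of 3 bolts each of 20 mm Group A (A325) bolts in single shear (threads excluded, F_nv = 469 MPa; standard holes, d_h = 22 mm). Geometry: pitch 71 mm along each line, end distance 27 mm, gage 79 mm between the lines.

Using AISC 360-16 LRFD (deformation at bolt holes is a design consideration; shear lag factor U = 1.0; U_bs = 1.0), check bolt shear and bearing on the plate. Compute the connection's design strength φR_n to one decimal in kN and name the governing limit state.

Bolt shear: A_b = π(20)²/4 = 314.16 mm². φR_n = 0.75 × 469 × 314.16 × 6 × 1 = 663.0 kN.
Bearing (20 mm plate, F_u = 450 MPa): end bolts L_c = 27 − 22/2 = 16, R_n = min(1.2×16×20×450, 2.4×20×20×450) = 172.8 kN/bolt; interior L_c = 71 − 22 = 49, R_n = 432 kN/bolt. φR_n = 0.75 × (2×172.8 + 4×432) = 1555.2 kN.
Governing: min(663.0, 1555.2) = 663.0 kN → bolt shear.

663.0 kN (bolt shear governs)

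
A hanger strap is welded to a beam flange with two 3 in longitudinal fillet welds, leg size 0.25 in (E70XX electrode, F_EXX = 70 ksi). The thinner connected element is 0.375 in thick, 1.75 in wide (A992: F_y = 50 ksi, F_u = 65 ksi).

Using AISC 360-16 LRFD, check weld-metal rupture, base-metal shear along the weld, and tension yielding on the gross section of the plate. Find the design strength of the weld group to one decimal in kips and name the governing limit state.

Weld metal: throat = 0.707×0.25 = 0.17675 in, L = 2×3 = 6 in. φR_n = 0.75 × 0.6 × 70 × 0.17675 × 6 = 33.4 kips.
Base metal shear (0.375 in plate): yield φR_n = 1.0×0.6×50×0.375×6 = 67.5 kips; rupture φR_n = 0.75×0.6×65×0.375×6 = 65.8 kips; take 65.8 kips (rupture).
Tension yield (gross): A_g = 1.75×0.375 = 0.65625 in². φR_n = 0.90 × 50 × 0.65625 = 29.5 kips.
Governing: min(33.4, 65.8, 29.5) = 29.5 kips → gross-section yield.

29.5 kips (gross-section yield governs)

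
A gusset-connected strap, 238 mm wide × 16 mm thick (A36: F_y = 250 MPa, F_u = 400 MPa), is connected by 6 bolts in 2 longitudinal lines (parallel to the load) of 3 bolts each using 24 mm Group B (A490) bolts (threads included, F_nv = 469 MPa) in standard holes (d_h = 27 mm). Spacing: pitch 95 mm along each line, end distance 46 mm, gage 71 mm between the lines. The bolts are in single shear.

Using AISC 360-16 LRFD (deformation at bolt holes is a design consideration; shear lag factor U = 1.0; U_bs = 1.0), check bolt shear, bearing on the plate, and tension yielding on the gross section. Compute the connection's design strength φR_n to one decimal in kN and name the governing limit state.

Bolt shear: A_b = π(24)²/4 = 452.39 mm². φR_n = 0.75 × 469 × 452.39 × 6 × 1 = 954.8 kN.
Bearing (16 mm plate, F_u = 400 MPa): end bolts L_c = 46 − 27/2 = 32.5, R_n = min(1.2×32.5×16×400, 2.4×24×16×400) = 249.6 kN/bolt; interior L_c = 95 − 27 = 68, R_n = 368.64 kN/bolt. φR_n = 0.75 × (2×249.6 + 4×368.64) = 1480.3 kN.
Tension yield (gross): A_g = 238×16 = 3808 mm². φR_n = 0.90 × 250 × 3808 = 856.8 kN.
Governing: min(954.8, 1480.3, 856.8) = 856.8 kN → gross-section yield.

856.8 kN (gross-section yield governs)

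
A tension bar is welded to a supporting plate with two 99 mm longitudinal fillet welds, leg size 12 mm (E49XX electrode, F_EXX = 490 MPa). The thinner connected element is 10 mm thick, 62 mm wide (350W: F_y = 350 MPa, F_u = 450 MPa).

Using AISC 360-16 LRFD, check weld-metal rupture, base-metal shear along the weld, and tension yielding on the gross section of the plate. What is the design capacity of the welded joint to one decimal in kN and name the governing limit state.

Weld metal: throat = 0.707×12 = 8.484 mm, L = 2×99 = 198 mm. φR_n = 0.75 × 0.6 × 490 × 8.484 × 198 = 370.4 kN.
Base metal shear (10 mm plate): yield φR_n = 1.0×0.6×350×10×198 = 415.8 kN; rupture φR_n = 0.75×0.6×450×10×198 = 401.0 kN; take 401.0 kN (rupture).
Tension yield (gross): A_g = 62×10 = 620 mm². φR_n = 0.90 × 350 × 620 = 195.3 kN.
Governing: min(370.4, 401.0, 195.3) = 195.3 kN → gross-section yield.

195.3 kN (gross-section yield governs)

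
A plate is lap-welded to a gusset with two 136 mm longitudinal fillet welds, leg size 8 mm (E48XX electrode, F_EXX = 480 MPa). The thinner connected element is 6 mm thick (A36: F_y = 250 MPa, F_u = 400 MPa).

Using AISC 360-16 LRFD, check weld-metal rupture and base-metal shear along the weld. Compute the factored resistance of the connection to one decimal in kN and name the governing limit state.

244.8 kN (base-metal shear governs)

Weld metal: throat = 0.707×8 = 5.656 mm, L = 2×136 = 272 mm. φR_n = 0.75 × 0.6 × 480 × 5.656 × 272 = 332.3 kN.
Base metal shear (6 mm plate): yield φR_n = 1.0×0.6×250×6×272 = 244.8 kN; rupture φR_n = 0.75×0.6×400×6×272 = 293.8 kN; take 244.8 kN (yield).
Governing: min(332.3, 244.8) = 244.8 kN → base-metal shear.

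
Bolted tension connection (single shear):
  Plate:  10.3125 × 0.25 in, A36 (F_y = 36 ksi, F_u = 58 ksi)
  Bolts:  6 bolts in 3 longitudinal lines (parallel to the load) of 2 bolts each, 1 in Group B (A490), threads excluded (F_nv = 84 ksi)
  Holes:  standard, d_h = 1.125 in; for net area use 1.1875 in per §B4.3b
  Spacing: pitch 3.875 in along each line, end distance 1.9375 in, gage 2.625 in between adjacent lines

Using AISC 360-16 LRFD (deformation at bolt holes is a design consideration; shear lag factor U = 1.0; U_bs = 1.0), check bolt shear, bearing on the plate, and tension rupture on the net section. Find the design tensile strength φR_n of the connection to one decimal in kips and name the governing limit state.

Bolt shear: A_b = π(1)²/4 = 0.7854 in². φR_n = 0.75 × 84 × 0.7854 × 6 × 1 = 296.9 kips.
Bearing (0.25 in plate, F_u = 58 ksi): end bolts L_c = 1.9375 − 1.125/2 = 1.375, R_n = min(1.2×1.375×0.25×58, 2.4×1×0.25×58) = 23.925 kips/bolt; interior L_c = 3.875 − 1.125 = 2.75, R_n = 34.8 kips/bolt. φR_n = 0.75 × (3×23.925 + 3×34.8) = 132.1 kips.
Tension rupture (net): A_n = (10.3125 − 3×1.1875)×0.25 = 1.6875 in² (U = 1.0, A_e = A_n). φR_n = 0.75 × 58 × 1.6875 = 73.4 kips.
Governing: min(296.9, 132.1, 73.4) = 73.4 kips → net-section rupture.

73.4 kips (net-section rupture governs)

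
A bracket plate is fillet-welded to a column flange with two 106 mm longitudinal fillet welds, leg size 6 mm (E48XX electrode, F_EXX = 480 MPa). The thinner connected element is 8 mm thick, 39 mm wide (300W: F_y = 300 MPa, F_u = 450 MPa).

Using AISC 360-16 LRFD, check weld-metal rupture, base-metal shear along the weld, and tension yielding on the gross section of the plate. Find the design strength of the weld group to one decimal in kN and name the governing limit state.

Weld metal: throat = 0.707×6 = 4.242 mm, L = 2×106 = 212 mm. φR_n = 0.75 × 0.6 × 480 × 4.242 × 212 = 194.2 kN.
Base metal shear (8 mm plate): yield φR_n = 1.0×0.6×300×8×212 = 305.3 kN; rupture φR_n = 0.75×0.6×450×8×212 = 343.4 kN; take 305.3 kN (yield).
Tension yield (gross): A_g = 39×8 = 312 mm². φR_n = 0.90 × 300 × 312 = 84.2 kN.
Governing: min(194.2, 305.3, 84.2) = 84.2 kN → gross-section yield.

84.2 kN (gross-section yield governs)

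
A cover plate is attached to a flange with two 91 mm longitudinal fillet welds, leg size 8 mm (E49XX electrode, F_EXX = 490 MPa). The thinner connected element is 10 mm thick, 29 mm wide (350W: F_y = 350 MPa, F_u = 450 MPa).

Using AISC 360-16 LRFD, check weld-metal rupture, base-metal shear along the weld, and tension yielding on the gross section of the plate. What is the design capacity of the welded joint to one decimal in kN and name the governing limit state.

Weld metal: throat = 0.707×8 = 5.656 mm, L = 2×91 = 182 mm. φR_n = 0.75 × 0.6 × 490 × 5.656 × 182 = 227.0 kN.
Base metal shear (10 mm plate): yield φR_n = 1.0×0.6×350×10×182 = 382.2 kN; rupture φR_n = 0.75×0.6×450×10×182 = 368.6 kN; take 368.6 kN (rupture).
Tension yield (gross): A_g = 29×10 = 290 mm². φR_n = 0.90 × 350 × 290 = 91.4 kN.
Governing: min(227.0, 368.6, 91.4) = 91.4 kN → gross-section yield.

91.4 kN (gross-section yield governs)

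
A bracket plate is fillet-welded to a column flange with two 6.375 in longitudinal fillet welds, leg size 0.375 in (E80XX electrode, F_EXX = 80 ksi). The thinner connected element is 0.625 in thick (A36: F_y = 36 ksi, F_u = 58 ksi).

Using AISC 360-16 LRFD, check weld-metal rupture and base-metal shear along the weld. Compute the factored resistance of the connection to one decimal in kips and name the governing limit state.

Weld metal: throat = 0.707×0.375 = 0.26513 in, L = 2×6.375 = 12.75 in. φR_n = 0.75 × 0.6 × 80 × 0.26513 × 12.75 = 121.7 kips.
Base metal shear (0.625 in plate): yield φR_n = 1.0×0.6×36×0.625×12.75 = 172.1 kips; rupture φR_n = 0.75×0.6×58×0.625×12.75 = 208.0 kips; take 172.1 kips (yield).
Governing: min(121.7, 172.1) = 121.7 kips → weld metal.

121.7 kips (weld metal governs)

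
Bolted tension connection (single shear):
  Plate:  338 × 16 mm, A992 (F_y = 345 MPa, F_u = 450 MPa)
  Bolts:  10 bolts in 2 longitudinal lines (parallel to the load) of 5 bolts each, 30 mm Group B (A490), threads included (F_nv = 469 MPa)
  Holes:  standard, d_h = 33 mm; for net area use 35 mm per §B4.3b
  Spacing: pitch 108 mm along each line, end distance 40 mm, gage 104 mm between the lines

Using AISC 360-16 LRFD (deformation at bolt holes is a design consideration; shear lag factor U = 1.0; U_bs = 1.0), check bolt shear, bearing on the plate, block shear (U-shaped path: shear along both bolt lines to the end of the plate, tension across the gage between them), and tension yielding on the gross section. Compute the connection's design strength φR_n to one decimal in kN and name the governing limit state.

Bolt shear: A_b = π(30)²/4 = 706.86 mm². φR_n = 0.75 × 469 × 706.86 × 10 × 1 = 2486.4 kN.
Bearing (16 mm plate, F_u = 450 MPa): end bolts L_c = 40 − 33/2 = 23.5, R_n = min(1.2×23.5×16×450, 2.4×30×16×450) = 203.04 kN/bolt; interior L_c = 108 − 33 = 75, R_n = 518.4 kN/bolt. φR_n = 0.75 × (2×203.04 + 8×518.4) = 3415.0 kN.
Block shear: shear path 2×[40+4×108] = 2×472 mm, A_gv = 15104, A_nv = 2×(472 − 4.5×35)×16 = 10064 mm²; tension across gage: (104 − 1×35)×16 = 1104 mm². R_n = min(0.6×450×10064, 0.6×345×15104) + 1.0×450×1104 = min(2717.3, 3126.5) + 496.8 = 3214.1 kN. φR_n = 0.75 × 3214.1 = 2410.6 kN.
Tension yield (gross): A_g = 338×16 = 5408 mm². φR_n = 0.90 × 345 × 5408 = 1679.2 kN.
Governing: min(2486.4, 3415.0, 2410.6, 1679.2) = 1679.2 kN → gross-section yield.

1679.2 kN (gross-section yield governs)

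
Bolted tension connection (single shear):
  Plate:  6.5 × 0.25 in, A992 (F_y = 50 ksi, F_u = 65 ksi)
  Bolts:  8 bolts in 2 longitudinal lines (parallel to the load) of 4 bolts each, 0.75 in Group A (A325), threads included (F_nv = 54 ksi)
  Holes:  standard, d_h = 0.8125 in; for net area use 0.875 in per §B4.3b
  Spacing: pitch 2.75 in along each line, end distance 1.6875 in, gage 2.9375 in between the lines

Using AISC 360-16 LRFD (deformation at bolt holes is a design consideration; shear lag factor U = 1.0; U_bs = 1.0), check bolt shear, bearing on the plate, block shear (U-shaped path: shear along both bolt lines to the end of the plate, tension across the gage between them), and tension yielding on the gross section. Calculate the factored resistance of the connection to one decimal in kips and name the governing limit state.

73.1 kips (gross-section yield governs)

Bolt shear: A_b = π(0.75)²/4 = 0.44179 in². φR_n = 0.75 × 54 × 0.44179 × 8 × 1 = 143.1 kips.
Bearing (0.25 in plate, F_u = 65 ksi): end bolts L_c = 1.6875 − 0.8125/2 = 1.28125, R_n = min(1.2×1.28125×0.25×65, 2.4×0.75×0.25×65) = 24.984 kips/bolt; interior L_c = 2.75 − 0.8125 = 1.9375, R_n = 29.25 kips/bolt. φR_n = 0.75 × (2×24.984 + 6×29.25) = 169.1 kips.
Block shear: shear path 2×[1.6875+3×2.75] = 2×9.9375 in, A_gv = 4.9688, A_nv = 2×(9.9375 − 3.5×0.875)×0.25 = 3.4375 in²; tension across gage: (2.9375 − 1×0.875)×0.25 = 0.51563 in². R_n = min(0.6×65×3.4375, 0.6×50×4.9688) + 1.0×65×0.51563 = min(134.06, 149.06) + 33.516 = 167.58 kips. φR_n = 0.75 × 167.58 = 125.7 kips.
Tension yield (gross): A_g = 6.5×0.25 = 1.625 in². φR_n = 0.90 × 50 × 1.625 = 73.1 kips.
Governing: min(143.1, 169.1, 125.7, 73.1) = 73.1 kips → gross-section yield.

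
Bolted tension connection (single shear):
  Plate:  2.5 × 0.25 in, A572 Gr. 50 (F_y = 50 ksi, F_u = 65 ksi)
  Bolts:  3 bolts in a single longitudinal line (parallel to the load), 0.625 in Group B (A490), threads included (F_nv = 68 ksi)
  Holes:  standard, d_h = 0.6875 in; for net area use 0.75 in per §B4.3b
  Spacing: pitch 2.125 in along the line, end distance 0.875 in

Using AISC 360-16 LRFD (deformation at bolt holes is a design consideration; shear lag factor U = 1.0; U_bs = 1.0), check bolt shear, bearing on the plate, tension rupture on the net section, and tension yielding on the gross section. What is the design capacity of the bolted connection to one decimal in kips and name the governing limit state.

21.3 kips (net-section rupture governs)

Bolt shear: A_b = π(0.625)²/4 = 0.3068 in². φR_n = 0.75 × 68 × 0.3068 × 3 × 1 = 46.9 kips.
Bearing (0.25 in plate, F_u = 65 ksi): end bolts L_c = 0.875 − 0.6875/2 = 0.53125, R_n = min(1.2×0.53125×0.25×65, 2.4×0.625×0.25×65) = 10.359 kips/bolt; interior L_c = 2.125 − 0.6875 = 1.4375, R_n = 24.375 kips/bolt. φR_n = 0.75 × (1×10.359 + 2×24.375) = 44.3 kips.
Tension rupture (net): A_n = (2.5 − 1×0.75)×0.25 = 0.4375 in² (U = 1.0, A_e = A_n). φR_n = 0.75 × 65 × 0.4375 = 21.3 kips.
Tension yield (gross): A_g = 2.5×0.25 = 0.625 in². φR_n = 0.90 × 50 × 0.625 = 28.1 kips.
Governing: min(46.9, 44.3, 21.3, 28.1) = 21.3 kips → net-section rupture.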